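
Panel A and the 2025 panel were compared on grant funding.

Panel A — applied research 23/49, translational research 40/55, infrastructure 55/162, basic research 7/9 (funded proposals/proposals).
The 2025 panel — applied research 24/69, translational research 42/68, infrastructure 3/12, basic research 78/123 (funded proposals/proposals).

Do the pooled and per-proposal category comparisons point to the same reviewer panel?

Applied research: Panel A 23/49 = 46.9%, the 2025 panel 24/69 = 34.8% → Panel A
Translational research: Panel A 40/55 = 72.7%, the 2025 panel 42/68 = 61.8% → Panel A
Infrastructure: Panel A 55/162 = 34.0%, the 2025 panel 3/12 = 25.0% → Panel A
Basic research: Panel A 7/9 = 77.8%, the 2025 panel 78/123 = 63.4% → Panel A
Overall: Panel A 125/275 = 45.5%, the 2025 panel 147/272 = 54.0% → the 2025 panel
Panel A wins each proposal group but the 2025 panel wins overall — the comparison reverses. Panel A's proposals skew toward infrastructure, which has a lower base rate.

No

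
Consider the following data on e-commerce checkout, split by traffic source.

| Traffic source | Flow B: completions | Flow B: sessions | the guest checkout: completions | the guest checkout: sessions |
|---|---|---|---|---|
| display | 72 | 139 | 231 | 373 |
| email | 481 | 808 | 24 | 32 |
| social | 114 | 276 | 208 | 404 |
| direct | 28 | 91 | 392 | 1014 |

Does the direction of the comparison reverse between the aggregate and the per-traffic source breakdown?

Yes

Display: Flow B 72/139 = 51.8%, the guest checkout 231/373 = 61.9% → the guest checkout
Email: Flow B 481/808 = 59.5%, the guest checkout 24/32 = 75.0% → the guest checkout
Social: Flow B 114/276 = 41.3%, the guest checkout 208/404 = 51.5% → the guest checkout
Direct: Flow B 28/91 = 30.8%, the guest checkout 392/1014 = 38.7% → the guest checkout
Overall: Flow B 695/1314 = 52.9%, the guest checkout 855/1823 = 46.9% → Flow B
The guest checkout wins each traffic group but Flow B wins overall — the comparison reverses. The guest checkout's sessions skew toward direct, which has a lower base rate.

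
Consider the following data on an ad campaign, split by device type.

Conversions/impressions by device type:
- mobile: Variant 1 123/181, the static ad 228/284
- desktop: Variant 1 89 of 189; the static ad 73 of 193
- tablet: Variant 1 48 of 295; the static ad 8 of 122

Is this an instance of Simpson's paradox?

Mobile: Variant 1 123/181 = 68.0%, the static ad 228/284 = 80.3% → the static ad
Desktop: Variant 1 89/189 = 47.1%, the static ad 73/193 = 37.8% → Variant 1
Tablet: Variant 1 48/295 = 16.3%, the static ad 8/122 = 6.6% → Variant 1
Overall: Variant 1 260/665 = 39.1%, the static ad 309/599 = 51.6% → the static ad
Neither sweeps: Variant 1 wins 2 of 3 groups, the static ad wins 1. The static ad wins overall but not every group — no Simpson reversal.

No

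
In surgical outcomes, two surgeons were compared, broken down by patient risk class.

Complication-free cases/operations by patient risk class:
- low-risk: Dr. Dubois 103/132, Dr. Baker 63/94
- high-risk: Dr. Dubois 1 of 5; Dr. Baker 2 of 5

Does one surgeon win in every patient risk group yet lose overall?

No

Low-risk: Dr. Dubois 103/132 = 78.0%, Dr. Baker 63/94 = 67.0% → Dr. Dubois
High-risk: Dr. Dubois 1/5 = 20.0%, Dr. Baker 2/5 = 40.0% → Dr. Baker
Overall: Dr. Dubois 104/137 = 75.9%, Dr. Baker 65/99 = 65.7% → Dr. Dubois
Neither sweeps: Dr. Dubois wins 1 of 2 groups, Dr. Baker wins 1. Dr. Dubois wins overall but not every group — no Simpson reversal.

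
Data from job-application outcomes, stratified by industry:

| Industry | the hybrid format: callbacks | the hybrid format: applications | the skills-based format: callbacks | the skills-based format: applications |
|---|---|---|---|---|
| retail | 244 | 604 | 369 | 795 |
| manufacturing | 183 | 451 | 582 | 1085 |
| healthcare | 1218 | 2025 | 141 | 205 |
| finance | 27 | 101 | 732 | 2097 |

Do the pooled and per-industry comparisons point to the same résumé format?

No

Retail: the hybrid format 244/604 = 40.4%, the skills-based format 369/795 = 46.4% → the skills-based format
Manufacturing: the hybrid format 183/451 = 40.6%, the skills-based format 582/1085 = 53.6% → the skills-based format
Healthcare: the hybrid format 1218/2025 = 60.1%, the skills-based format 141/205 = 68.8% → the skills-based format
Finance: the hybrid format 27/101 = 26.7%, the skills-based format 732/2097 = 34.9% → the skills-based format
Overall: the hybrid format 1672/3181 = 52.6%, the skills-based format 1824/4182 = 43.6% → the hybrid format
The skills-based format wins each industry group but the hybrid format wins overall — the comparison reverses. The skills-based format's applications skew toward finance, which has a lower base rate.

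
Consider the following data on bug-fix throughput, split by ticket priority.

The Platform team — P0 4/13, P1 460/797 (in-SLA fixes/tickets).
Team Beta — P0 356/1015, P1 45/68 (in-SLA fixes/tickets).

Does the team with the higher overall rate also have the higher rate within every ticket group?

No

P0: the Platform team 4/13 = 30.8%, Team Beta 356/1015 = 35.1% → Team Beta
P1: the Platform team 460/797 = 57.7%, Team Beta 45/68 = 66.2% → Team Beta
Overall: the Platform team 464/810 = 57.3%, Team Beta 401/1083 = 37.0% → the Platform team
Team Beta wins each ticket group but the Platform team wins overall — the comparison reverses. Team Beta's tickets skew toward P0, which has a lower base rate.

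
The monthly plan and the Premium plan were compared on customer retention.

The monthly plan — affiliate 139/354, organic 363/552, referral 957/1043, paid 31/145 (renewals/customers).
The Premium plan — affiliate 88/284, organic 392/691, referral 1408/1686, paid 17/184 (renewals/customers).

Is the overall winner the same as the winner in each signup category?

Affiliate: the monthly plan 139/354 = 39.3%, the Premium plan 88/284 = 31.0% → the monthly plan
Organic: the monthly plan 363/552 = 65.8%, the Premium plan 392/691 = 56.7% → the monthly plan
Referral: the monthly plan 957/1043 = 91.8%, the Premium plan 1408/1686 = 83.5% → the monthly plan
Paid: the monthly plan 31/145 = 21.4%, the Premium plan 17/184 = 9.2% → the monthly plan
Overall: the monthly plan 1490/2094 = 71.2%, the Premium plan 1905/2845 = 67.0% → the monthly plan
The monthly plan wins overall and in every signup group — no reversal.

Yes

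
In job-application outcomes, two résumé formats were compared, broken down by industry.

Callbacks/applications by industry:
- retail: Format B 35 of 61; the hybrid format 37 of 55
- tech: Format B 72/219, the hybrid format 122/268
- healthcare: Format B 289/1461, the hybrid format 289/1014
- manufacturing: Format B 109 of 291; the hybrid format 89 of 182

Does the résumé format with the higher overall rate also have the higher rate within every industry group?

Retail: Format B 35/61 = 57.4%, the hybrid format 37/55 = 67.3% → the hybrid format
Tech: Format B 72/219 = 32.9%, the hybrid format 122/268 = 45.5% → the hybrid format
Healthcare: Format B 289/1461 = 19.8%, the hybrid format 289/1014 = 28.5% → the hybrid format
Manufacturing: Format B 109/291 = 37.5%, the hybrid format 89/182 = 48.9% → the hybrid format
Overall: Format B 505/2032 = 24.9%, the hybrid format 537/1519 = 35.4% → the hybrid format
The hybrid format wins overall and in every industry group — no reversal.

Yes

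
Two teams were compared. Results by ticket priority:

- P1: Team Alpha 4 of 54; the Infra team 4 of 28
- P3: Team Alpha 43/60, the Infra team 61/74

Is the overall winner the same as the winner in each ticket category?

Yes

P1: Team Alpha 4/54 = 7.4%, the Infra team 4/28 = 14.3% → the Infra team
P3: Team Alpha 43/60 = 71.7%, the Infra team 61/74 = 82.4% → the Infra team
Overall: Team Alpha 47/114 = 41.2%, the Infra team 65/102 = 63.7% → the Infra team
The Infra team wins overall and in every ticket group — no reversal.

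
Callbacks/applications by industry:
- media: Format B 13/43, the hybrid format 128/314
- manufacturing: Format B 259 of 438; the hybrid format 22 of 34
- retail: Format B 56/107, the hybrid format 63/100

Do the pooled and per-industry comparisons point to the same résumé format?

No

Media: Format B 13/43 = 30.2%, the hybrid format 128/314 = 40.8% → the hybrid format
Manufacturing: Format B 259/438 = 59.1%, the hybrid format 22/34 = 64.7% → the hybrid format
Retail: Format B 56/107 = 52.3%, the hybrid format 63/100 = 63.0% → the hybrid format
Overall: Format B 328/588 = 55.8%, the hybrid format 213/448 = 47.5% → Format B
The hybrid format wins each industry group but Format B wins overall — the comparison reverses. The hybrid format's applications skew toward media, which has a lower base rate.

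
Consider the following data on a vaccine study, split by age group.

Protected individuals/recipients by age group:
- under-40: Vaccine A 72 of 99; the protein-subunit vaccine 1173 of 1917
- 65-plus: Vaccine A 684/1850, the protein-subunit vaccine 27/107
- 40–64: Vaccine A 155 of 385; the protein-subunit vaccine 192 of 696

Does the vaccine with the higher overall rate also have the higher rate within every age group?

No

Under-40: Vaccine A 72/99 = 72.7%, the protein-subunit vaccine 1173/1917 = 61.2% → Vaccine A
65-plus: Vaccine A 684/1850 = 37.0%, the protein-subunit vaccine 27/107 = 25.2% → Vaccine A
40–64: Vaccine A 155/385 = 40.3%, the protein-subunit vaccine 192/696 = 27.6% → Vaccine A
Overall: Vaccine A 911/2334 = 39.0%, the protein-subunit vaccine 1392/2720 = 51.2% → the protein-subunit vaccine
Vaccine A wins each age group but the protein-subunit vaccine wins overall — the comparison reverses. Vaccine A's recipients skew toward 65-plus, which has a lower base rate.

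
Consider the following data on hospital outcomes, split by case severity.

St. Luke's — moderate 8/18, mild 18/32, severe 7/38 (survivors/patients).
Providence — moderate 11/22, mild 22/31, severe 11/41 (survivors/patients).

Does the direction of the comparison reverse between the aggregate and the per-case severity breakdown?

Moderate: St. Luke's 8/18 = 44.4%, Providence 11/22 = 50.0% → Providence
Mild: St. Luke's 18/32 = 56.2%, Providence 22/31 = 71.0% → Providence
Severe: St. Luke's 7/38 = 18.4%, Providence 11/41 = 26.8% → Providence
Overall: St. Luke's 33/88 = 37.5%, Providence 44/94 = 46.8% → Providence
Providence wins overall and in every case group — no reversal.

No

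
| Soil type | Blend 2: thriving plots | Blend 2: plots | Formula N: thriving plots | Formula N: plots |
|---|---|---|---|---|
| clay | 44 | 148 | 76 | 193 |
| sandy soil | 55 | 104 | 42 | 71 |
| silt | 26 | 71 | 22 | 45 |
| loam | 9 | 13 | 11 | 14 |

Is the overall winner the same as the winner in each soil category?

Clay: Blend 2 44/148 = 29.7%, Formula N 76/193 = 39.4% → Formula N
Sandy soil: Blend 2 55/104 = 52.9%, Formula N 42/71 = 59.2% → Formula N
Silt: Blend 2 26/71 = 36.6%, Formula N 22/45 = 48.9% → Formula N
Loam: Blend 2 9/13 = 69.2%, Formula N 11/14 = 78.6% → Formula N
Overall: Blend 2 134/336 = 39.9%, Formula N 151/323 = 46.7% → Formula N
Formula N wins overall and in every soil group — no reversal.

Yes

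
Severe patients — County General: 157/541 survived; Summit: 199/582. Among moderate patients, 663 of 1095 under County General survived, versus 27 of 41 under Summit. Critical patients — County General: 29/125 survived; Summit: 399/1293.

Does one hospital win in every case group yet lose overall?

Severe: County General 157/541 = 29.0%, Summit 199/582 = 34.2% → Summit
Moderate: County General 663/1095 = 60.5%, Summit 27/41 = 65.9% → Summit
Critical: County General 29/125 = 23.2%, Summit 399/1293 = 30.9% → Summit
Overall: County General 849/1761 = 48.2%, Summit 625/1916 = 32.6% → County General
Summit wins each case group but County General wins overall — the comparison reverses. Summit's patients skew toward critical, which has a lower base rate.

Yes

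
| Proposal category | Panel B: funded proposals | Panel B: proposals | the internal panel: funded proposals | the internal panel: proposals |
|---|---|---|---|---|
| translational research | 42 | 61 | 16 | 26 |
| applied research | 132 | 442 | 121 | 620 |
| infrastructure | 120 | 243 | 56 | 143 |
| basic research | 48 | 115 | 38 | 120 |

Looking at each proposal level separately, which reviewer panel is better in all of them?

Translational research: Panel B 42/61 = 68.9%, the internal panel 16/26 = 61.5% → Panel B
Applied research: Panel B 132/442 = 29.9%, the internal panel 121/620 = 19.5% → Panel B
Infrastructure: Panel B 120/243 = 49.4%, the internal panel 56/143 = 39.2% → Panel B
Basic research: Panel B 48/115 = 41.7%, the internal panel 38/120 = 31.7% → Panel B
Panel B has the higher rate in all 4 groups.

Panel B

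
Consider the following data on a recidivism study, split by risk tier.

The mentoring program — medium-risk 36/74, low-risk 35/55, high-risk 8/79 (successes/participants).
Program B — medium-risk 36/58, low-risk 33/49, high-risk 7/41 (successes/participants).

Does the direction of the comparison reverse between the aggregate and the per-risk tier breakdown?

Medium-risk: the mentoring program 36/74 = 48.6%, Program B 36/58 = 62.1% → Program B
Low-risk: the mentoring program 35/55 = 63.6%, Program B 33/49 = 67.3% → Program B
High-risk: the mentoring program 8/79 = 10.1%, Program B 7/41 = 17.1% → Program B
Overall: the mentoring program 79/208 = 38.0%, Program B 76/148 = 51.4% → Program B
Program B wins overall and in every risk group — no reversal.

No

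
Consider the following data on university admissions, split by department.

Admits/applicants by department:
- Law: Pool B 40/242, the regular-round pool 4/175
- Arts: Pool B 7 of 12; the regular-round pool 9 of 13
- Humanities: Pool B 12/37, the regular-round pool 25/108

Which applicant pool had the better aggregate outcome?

Pool B

Law: Pool B 40/242 = 16.5%, the regular-round pool 4/175 = 2.3% → Pool B
Arts: Pool B 7/12 = 58.3%, the regular-round pool 9/13 = 69.2% → the regular-round pool
Humanities: Pool B 12/37 = 32.4%, the regular-round pool 25/108 = 23.1% → Pool B
Overall: Pool B 59/291 = 20.3%, the regular-round pool 38/296 = 12.8% → Pool B
(Neither sweeps every department group, but Pool B has the higher pooled rate.)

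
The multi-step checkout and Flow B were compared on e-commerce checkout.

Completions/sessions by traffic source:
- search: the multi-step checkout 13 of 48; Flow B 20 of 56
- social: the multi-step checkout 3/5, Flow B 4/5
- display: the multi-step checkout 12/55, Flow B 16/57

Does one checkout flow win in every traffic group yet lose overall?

Search: the multi-step checkout 13/48 = 27.1%, Flow B 20/56 = 35.7% → Flow B
Social: the multi-step checkout 3/5 = 60.0%, Flow B 4/5 = 80.0% → Flow B
Display: the multi-step checkout 12/55 = 21.8%, Flow B 16/57 = 28.1% → Flow B
Overall: the multi-step checkout 28/108 = 25.9%, Flow B 40/118 = 33.9% → Flow B
Flow B wins overall and in every traffic group — no reversal.

No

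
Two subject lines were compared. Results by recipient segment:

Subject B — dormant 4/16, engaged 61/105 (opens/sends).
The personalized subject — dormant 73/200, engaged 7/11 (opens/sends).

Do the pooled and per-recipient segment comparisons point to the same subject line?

Dormant: Subject B 4/16 = 25.0%, the personalized subject 73/200 = 36.5% → the personalized subject
Engaged: Subject B 61/105 = 58.1%, the personalized subject 7/11 = 63.6% → the personalized subject
Overall: Subject B 65/121 = 53.7%, the personalized subject 80/211 = 37.9% → Subject B
The personalized subject wins each recipient group but Subject B wins overall — the comparison reverses. The personalized subject's sends skew toward dormant, which has a lower base rate.

No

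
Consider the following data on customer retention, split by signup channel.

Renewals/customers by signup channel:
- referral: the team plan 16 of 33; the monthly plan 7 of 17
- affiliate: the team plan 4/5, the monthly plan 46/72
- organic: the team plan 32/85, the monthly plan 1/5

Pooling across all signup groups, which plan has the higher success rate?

Referral: the team plan 16/33 = 48.5%, the monthly plan 7/17 = 41.2% → the team plan
Affiliate: the team plan 4/5 = 80.0%, the monthly plan 46/72 = 63.9% → the team plan
Organic: the team plan 32/85 = 37.6%, the monthly plan 1/5 = 20.0% → the team plan
Overall: the team plan 52/123 = 42.3%, the monthly plan 54/94 = 57.4% → the monthly plan
(The team plan wins every signup group but the monthly plan wins overall — the team plan's customers skew toward the low-rate organic group.)

the monthly plan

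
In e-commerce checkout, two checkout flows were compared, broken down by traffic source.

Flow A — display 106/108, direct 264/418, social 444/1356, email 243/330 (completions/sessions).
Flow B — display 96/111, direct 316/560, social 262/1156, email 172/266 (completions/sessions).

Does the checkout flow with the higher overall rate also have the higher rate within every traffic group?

Display: Flow A 106/108 = 98.1%, Flow B 96/111 = 86.5% → Flow A
Direct: Flow A 264/418 = 63.2%, Flow B 316/560 = 56.4% → Flow A
Social: Flow A 444/1356 = 32.7%, Flow B 262/1156 = 22.7% → Flow A
Email: Flow A 243/330 = 73.6%, Flow B 172/266 = 64.7% → Flow A
Overall: Flow A 1057/2212 = 47.8%, Flow B 846/2093 = 40.4% → Flow A
Flow A wins overall and in every traffic group — no reversal.

Yes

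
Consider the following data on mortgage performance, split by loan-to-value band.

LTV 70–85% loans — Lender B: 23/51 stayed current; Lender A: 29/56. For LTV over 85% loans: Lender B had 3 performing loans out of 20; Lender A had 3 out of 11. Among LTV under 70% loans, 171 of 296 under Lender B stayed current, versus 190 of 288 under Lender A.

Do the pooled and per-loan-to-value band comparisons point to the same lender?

Yes

LTV 70–85%: Lender B 23/51 = 45.1%, Lender A 29/56 = 51.8% → Lender A
LTV over 85%: Lender B 3/20 = 15.0%, Lender A 3/11 = 27.3% → Lender A
LTV under 70%: Lender B 171/296 = 57.8%, Lender A 190/288 = 66.0% → Lender A
Overall: Lender B 197/367 = 53.7%, Lender A 222/355 = 62.5% → Lender A
Lender A wins overall and in every loan-to-value group — no reversal.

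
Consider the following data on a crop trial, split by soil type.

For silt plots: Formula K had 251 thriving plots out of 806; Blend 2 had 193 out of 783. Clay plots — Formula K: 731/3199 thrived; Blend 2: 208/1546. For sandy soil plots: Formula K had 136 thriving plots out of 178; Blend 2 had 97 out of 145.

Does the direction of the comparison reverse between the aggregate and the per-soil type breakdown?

Silt: Formula K 251/806 = 31.1%, Blend 2 193/783 = 24.6% → Formula K
Clay: Formula K 731/3199 = 22.9%, Blend 2 208/1546 = 13.5% → Formula K
Sandy soil: Formula K 136/178 = 76.4%, Blend 2 97/145 = 66.9% → Formula K
Overall: Formula K 1118/4183 = 26.7%, Blend 2 498/2474 = 20.1% → Formula K
Formula K wins overall and in every soil group — no reversal.

No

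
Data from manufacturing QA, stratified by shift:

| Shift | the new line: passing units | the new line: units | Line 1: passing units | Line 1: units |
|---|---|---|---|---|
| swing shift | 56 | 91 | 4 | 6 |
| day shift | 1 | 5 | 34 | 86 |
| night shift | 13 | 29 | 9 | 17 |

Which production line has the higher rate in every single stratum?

Line 1

Swing shift: the new line 56/91 = 61.5%, Line 1 4/6 = 66.7% → Line 1
Day shift: the new line 1/5 = 20.0%, Line 1 34/86 = 39.5% → Line 1
Night shift: the new line 13/29 = 44.8%, Line 1 9/17 = 52.9% → Line 1
Line 1 has the higher rate in all 3 groups.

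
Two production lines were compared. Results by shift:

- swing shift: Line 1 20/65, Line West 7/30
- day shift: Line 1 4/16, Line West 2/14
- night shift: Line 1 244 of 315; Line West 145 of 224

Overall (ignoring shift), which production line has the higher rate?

Swing shift: Line 1 20/65 = 30.8%, Line West 7/30 = 23.3% → Line 1
Day shift: Line 1 4/16 = 25.0%, Line West 2/14 = 14.3% → Line 1
Night shift: Line 1 244/315 = 77.5%, Line West 145/224 = 64.7% → Line 1
Overall: Line 1 268/396 = 67.7%, Line West 154/268 = 57.5% → Line 1

Line 1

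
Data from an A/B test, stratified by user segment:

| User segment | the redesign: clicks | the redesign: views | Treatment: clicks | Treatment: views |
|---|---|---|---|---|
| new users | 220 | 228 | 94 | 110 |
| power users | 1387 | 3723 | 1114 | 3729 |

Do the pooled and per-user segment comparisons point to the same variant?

Yes

New users: the redesign 220/228 = 96.5%, Treatment 94/110 = 85.5% → the redesign
Power users: the redesign 1387/3723 = 37.3%, Treatment 1114/3729 = 29.9% → the redesign
Overall: the redesign 1607/3951 = 40.7%, Treatment 1208/3839 = 31.5% → the redesign
The redesign wins overall and in every user group — no reversal.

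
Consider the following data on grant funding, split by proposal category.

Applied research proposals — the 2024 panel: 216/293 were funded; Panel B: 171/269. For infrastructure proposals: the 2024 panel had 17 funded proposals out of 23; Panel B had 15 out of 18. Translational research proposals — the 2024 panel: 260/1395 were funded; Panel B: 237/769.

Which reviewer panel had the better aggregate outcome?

Applied research: the 2024 panel 216/293 = 73.7%, Panel B 171/269 = 63.6% → the 2024 panel
Infrastructure: the 2024 panel 17/23 = 73.9%, Panel B 15/18 = 83.3% → Panel B
Translational research: the 2024 panel 260/1395 = 18.6%, Panel B 237/769 = 30.8% → Panel B
Overall: the 2024 panel 493/1711 = 28.8%, Panel B 423/1056 = 40.1% → Panel B
(Neither sweeps every proposal group, but Panel B has the higher pooled rate.)

Panel B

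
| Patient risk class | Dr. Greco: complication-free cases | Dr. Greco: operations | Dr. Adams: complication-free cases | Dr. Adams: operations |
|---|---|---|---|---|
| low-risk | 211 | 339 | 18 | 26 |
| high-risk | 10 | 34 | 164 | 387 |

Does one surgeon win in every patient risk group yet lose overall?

Yes

Low-risk: Dr. Greco 211/339 = 62.2%, Dr. Adams 18/26 = 69.2% → Dr. Adams
High-risk: Dr. Greco 10/34 = 29.4%, Dr. Adams 164/387 = 42.4% → Dr. Adams
Overall: Dr. Greco 221/373 = 59.2%, Dr. Adams 182/413 = 44.1% → Dr. Greco
Dr. Adams wins each patient risk group but Dr. Greco wins overall — the comparison reverses. Dr. Adams's operations skew toward high-risk, which has a lower base rate.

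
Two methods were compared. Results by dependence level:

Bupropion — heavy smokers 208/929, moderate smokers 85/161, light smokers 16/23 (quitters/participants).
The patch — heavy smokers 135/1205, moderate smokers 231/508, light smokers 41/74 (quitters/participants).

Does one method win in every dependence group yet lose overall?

No

Heavy smokers: bupropion 208/929 = 22.4%, the patch 135/1205 = 11.2% → bupropion
Moderate smokers: bupropion 85/161 = 52.8%, the patch 231/508 = 45.5% → bupropion
Light smokers: bupropion 16/23 = 69.6%, the patch 41/74 = 55.4% → bupropion
Overall: bupropion 309/1113 = 27.8%, the patch 407/1787 = 22.8% → bupropion
Bupropion wins overall and in every dependence group — no reversal.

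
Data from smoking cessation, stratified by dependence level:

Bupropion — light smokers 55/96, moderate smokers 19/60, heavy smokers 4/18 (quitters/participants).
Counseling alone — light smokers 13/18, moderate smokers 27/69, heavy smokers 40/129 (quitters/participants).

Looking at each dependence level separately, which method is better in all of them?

Light smokers: bupropion 55/96 = 57.3%, counseling alone 13/18 = 72.2% → counseling alone
Moderate smokers: bupropion 19/60 = 31.7%, counseling alone 27/69 = 39.1% → counseling alone
Heavy smokers: bupropion 4/18 = 22.2%, counseling alone 40/129 = 31.0% → counseling alone
Counseling alone has the higher rate in all 3 groups.

counseling alone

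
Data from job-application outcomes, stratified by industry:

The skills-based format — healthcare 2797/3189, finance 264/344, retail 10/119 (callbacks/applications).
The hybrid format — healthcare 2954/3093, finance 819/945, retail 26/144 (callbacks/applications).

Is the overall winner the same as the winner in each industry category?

Healthcare: the skills-based format 2797/3189 = 87.7%, the hybrid format 2954/3093 = 95.5% → the hybrid format
Finance: the skills-based format 264/344 = 76.7%, the hybrid format 819/945 = 86.7% → the hybrid format
Retail: the skills-based format 10/119 = 8.4%, the hybrid format 26/144 = 18.1% → the hybrid format
Overall: the skills-based format 3071/3652 = 84.1%, the hybrid format 3799/4182 = 90.8% → the hybrid format
The hybrid format wins overall and in every industry group — no reversal.

Yes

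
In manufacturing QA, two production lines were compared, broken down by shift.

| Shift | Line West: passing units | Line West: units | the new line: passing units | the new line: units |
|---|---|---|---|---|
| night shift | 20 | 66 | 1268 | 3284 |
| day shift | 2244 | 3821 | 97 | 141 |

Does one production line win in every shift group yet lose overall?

Yes

Night shift: Line West 20/66 = 30.3%, the new line 1268/3284 = 38.6% → the new line
Day shift: Line West 2244/3821 = 58.7%, the new line 97/141 = 68.8% → the new line
Overall: Line West 2264/3887 = 58.2%, the new line 1365/3425 = 39.9% → Line West
The new line wins each shift group but Line West wins overall — the comparison reverses. The new line's units skew toward night shift, which has a lower base rate.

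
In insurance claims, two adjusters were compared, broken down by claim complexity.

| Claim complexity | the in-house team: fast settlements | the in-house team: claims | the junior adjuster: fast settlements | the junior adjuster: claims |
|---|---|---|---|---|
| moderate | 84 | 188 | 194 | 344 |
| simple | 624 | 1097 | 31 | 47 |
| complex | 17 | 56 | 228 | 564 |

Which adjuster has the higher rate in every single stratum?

the junior adjuster

Moderate: the in-house team 84/188 = 44.7%, the junior adjuster 194/344 = 56.4% → the junior adjuster
Simple: the in-house team 624/1097 = 56.9%, the junior adjuster 31/47 = 66.0% → the junior adjuster
Complex: the in-house team 17/56 = 30.4%, the junior adjuster 228/564 = 40.4% → the junior adjuster
The junior adjuster has the higher rate in all 3 groups.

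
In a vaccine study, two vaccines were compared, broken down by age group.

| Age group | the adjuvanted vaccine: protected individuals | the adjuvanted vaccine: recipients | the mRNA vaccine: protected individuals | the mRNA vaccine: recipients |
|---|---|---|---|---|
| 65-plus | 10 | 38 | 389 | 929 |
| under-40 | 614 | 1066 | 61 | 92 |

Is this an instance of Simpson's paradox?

Yes

65-plus: the adjuvanted vaccine 10/38 = 26.3%, the mRNA vaccine 389/929 = 41.9% → the mRNA vaccine
Under-40: the adjuvanted vaccine 614/1066 = 57.6%, the mRNA vaccine 61/92 = 66.3% → the mRNA vaccine
Overall: the adjuvanted vaccine 624/1104 = 56.5%, the mRNA vaccine 450/1021 = 44.1% → the adjuvanted vaccine
The mRNA vaccine wins each age group but the adjuvanted vaccine wins overall — the comparison reverses. The mRNA vaccine's recipients skew toward 65-plus, which has a lower base rate.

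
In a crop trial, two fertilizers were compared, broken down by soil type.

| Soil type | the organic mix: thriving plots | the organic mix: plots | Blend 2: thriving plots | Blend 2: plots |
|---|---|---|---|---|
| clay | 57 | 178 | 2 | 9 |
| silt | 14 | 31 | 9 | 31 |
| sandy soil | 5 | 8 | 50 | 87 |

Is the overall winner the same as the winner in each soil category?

No

Clay: the organic mix 57/178 = 32.0%, Blend 2 2/9 = 22.2% → the organic mix
Silt: the organic mix 14/31 = 45.2%, Blend 2 9/31 = 29.0% → the organic mix
Sandy soil: the organic mix 5/8 = 62.5%, Blend 2 50/87 = 57.5% → the organic mix
Overall: the organic mix 76/217 = 35.0%, Blend 2 61/127 = 48.0% → Blend 2
The organic mix wins each soil group but Blend 2 wins overall — the comparison reverses. The organic mix's plots skew toward clay, which has a lower base rate.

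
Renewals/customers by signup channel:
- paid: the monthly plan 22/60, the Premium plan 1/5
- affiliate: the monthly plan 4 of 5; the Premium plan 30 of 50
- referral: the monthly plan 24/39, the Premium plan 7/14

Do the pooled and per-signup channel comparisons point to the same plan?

No

Paid: the monthly plan 22/60 = 36.7%, the Premium plan 1/5 = 20.0% → the monthly plan
Affiliate: the monthly plan 4/5 = 80.0%, the Premium plan 30/50 = 60.0% → the monthly plan
Referral: the monthly plan 24/39 = 61.5%, the Premium plan 7/14 = 50.0% → the monthly plan
Overall: the monthly plan 50/104 = 48.1%, the Premium plan 38/69 = 55.1% → the Premium plan
The monthly plan wins each signup group but the Premium plan wins overall — the comparison reverses. The monthly plan's customers skew toward paid, which has a lower base rate.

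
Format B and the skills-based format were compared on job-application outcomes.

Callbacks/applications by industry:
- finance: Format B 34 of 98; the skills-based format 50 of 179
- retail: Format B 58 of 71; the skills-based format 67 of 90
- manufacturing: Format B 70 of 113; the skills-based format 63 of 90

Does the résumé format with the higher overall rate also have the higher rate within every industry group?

Finance: Format B 34/98 = 34.7%, the skills-based format 50/179 = 27.9% → Format B
Retail: Format B 58/71 = 81.7%, the skills-based format 67/90 = 74.4% → Format B
Manufacturing: Format B 70/113 = 61.9%, the skills-based format 63/90 = 70.0% → the skills-based format
Overall: Format B 162/282 = 57.4%, the skills-based format 180/359 = 50.1% → Format B
Neither sweeps: Format B wins 2 of 3 groups, the skills-based format wins 1. Format B wins overall but not every group — no Simpson reversal.

No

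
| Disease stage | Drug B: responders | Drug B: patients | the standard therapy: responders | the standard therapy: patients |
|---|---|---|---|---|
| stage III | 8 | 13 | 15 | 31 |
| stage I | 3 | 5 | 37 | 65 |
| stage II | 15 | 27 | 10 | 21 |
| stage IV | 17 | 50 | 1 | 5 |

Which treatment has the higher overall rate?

Stage III: Drug B 8/13 = 61.5%, the standard therapy 15/31 = 48.4% → Drug B
Stage I: Drug B 3/5 = 60.0%, the standard therapy 37/65 = 56.9% → Drug B
Stage II: Drug B 15/27 = 55.6%, the standard therapy 10/21 = 47.6% → Drug B
Stage IV: Drug B 17/50 = 34.0%, the standard therapy 1/5 = 20.0% → Drug B
Overall: Drug B 43/95 = 45.3%, the standard therapy 63/122 = 51.6% → the standard therapy
(Drug B wins every disease group but the standard therapy wins overall — Drug B's patients skew toward the low-rate stage IV group.)

the standard therapy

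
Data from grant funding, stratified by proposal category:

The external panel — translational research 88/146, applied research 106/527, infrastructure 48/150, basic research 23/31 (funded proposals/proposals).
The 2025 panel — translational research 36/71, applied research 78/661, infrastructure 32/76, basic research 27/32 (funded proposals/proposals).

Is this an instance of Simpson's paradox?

No

Translational research: the external panel 88/146 = 60.3%, the 2025 panel 36/71 = 50.7% → the external panel
Applied research: the external panel 106/527 = 20.1%, the 2025 panel 78/661 = 11.8% → the external panel
Infrastructure: the external panel 48/150 = 32.0%, the 2025 panel 32/76 = 42.1% → the 2025 panel
Basic research: the external panel 23/31 = 74.2%, the 2025 panel 27/32 = 84.4% → the 2025 panel
Overall: the external panel 265/854 = 31.0%, the 2025 panel 173/840 = 20.6% → the external panel
Neither sweeps: the external panel wins 2 of 4 groups, the 2025 panel wins 2. The external panel wins overall but not every group — no Simpson reversal.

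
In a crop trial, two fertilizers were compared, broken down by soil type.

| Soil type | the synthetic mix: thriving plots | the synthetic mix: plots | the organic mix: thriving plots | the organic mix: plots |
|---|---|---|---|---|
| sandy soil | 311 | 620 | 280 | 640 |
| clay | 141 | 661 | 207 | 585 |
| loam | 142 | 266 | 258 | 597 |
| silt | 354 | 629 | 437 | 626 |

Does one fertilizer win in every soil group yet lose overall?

No

Sandy soil: the synthetic mix 311/620 = 50.2%, the organic mix 280/640 = 43.8% → the synthetic mix
Clay: the synthetic mix 141/661 = 21.3%, the organic mix 207/585 = 35.4% → the organic mix
Loam: the synthetic mix 142/266 = 53.4%, the organic mix 258/597 = 43.2% → the synthetic mix
Silt: the synthetic mix 354/629 = 56.3%, the organic mix 437/626 = 69.8% → the organic mix
Overall: the synthetic mix 948/2176 = 43.6%, the organic mix 1182/2448 = 48.3% → the organic mix
Neither sweeps: the synthetic mix wins 2 of 4 groups, the organic mix wins 2. The organic mix wins overall but not every group — no Simpson reversal.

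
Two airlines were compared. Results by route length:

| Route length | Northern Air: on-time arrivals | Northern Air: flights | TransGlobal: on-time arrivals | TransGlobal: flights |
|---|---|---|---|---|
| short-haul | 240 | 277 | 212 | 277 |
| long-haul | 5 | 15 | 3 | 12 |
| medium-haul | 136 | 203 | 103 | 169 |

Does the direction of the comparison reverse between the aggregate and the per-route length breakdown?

Short-haul: Northern Air 240/277 = 86.6%, TransGlobal 212/277 = 76.5% → Northern Air
Long-haul: Northern Air 5/15 = 33.3%, TransGlobal 3/12 = 25.0% → Northern Air
Medium-haul: Northern Air 136/203 = 67.0%, TransGlobal 103/169 = 60.9% → Northern Air
Overall: Northern Air 381/495 = 77.0%, TransGlobal 318/458 = 69.4% → Northern Air
Northern Air wins overall and in every route group — no reversal.

No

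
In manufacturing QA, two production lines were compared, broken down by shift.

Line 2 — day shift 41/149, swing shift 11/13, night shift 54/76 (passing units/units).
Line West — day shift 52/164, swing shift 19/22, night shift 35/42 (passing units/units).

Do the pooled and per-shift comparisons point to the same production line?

Day shift: Line 2 41/149 = 27.5%, Line West 52/164 = 31.7% → Line West
Swing shift: Line 2 11/13 = 84.6%, Line West 19/22 = 86.4% → Line West
Night shift: Line 2 54/76 = 71.1%, Line West 35/42 = 83.3% → Line West
Overall: Line 2 106/238 = 44.5%, Line West 106/228 = 46.5% → Line West
Line West wins overall and in every shift group — no reversal.

Yes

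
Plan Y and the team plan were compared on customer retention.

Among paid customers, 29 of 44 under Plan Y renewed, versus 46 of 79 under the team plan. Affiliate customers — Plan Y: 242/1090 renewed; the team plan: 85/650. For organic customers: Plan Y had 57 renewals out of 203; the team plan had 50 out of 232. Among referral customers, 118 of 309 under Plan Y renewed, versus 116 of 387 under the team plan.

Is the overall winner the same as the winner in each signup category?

Yes

Paid: Plan Y 29/44 = 65.9%, the team plan 46/79 = 58.2% → Plan Y
Affiliate: Plan Y 242/1090 = 22.2%, the team plan 85/650 = 13.1% → Plan Y
Organic: Plan Y 57/203 = 28.1%, the team plan 50/232 = 21.6% → Plan Y
Referral: Plan Y 118/309 = 38.2%, the team plan 116/387 = 30.0% → Plan Y
Overall: Plan Y 446/1646 = 27.1%, the team plan 297/1348 = 22.0% → Plan Y
Plan Y wins overall and in every signup group — no reversal.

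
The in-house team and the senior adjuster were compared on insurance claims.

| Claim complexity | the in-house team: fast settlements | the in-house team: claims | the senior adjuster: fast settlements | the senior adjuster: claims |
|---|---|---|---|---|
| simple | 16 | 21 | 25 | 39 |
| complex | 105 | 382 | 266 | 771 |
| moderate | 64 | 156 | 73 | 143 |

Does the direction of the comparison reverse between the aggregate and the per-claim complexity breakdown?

No

Simple: the in-house team 16/21 = 76.2%, the senior adjuster 25/39 = 64.1% → the in-house team
Complex: the in-house team 105/382 = 27.5%, the senior adjuster 266/771 = 34.5% → the senior adjuster
Moderate: the in-house team 64/156 = 41.0%, the senior adjuster 73/143 = 51.0% → the senior adjuster
Overall: the in-house team 185/559 = 33.1%, the senior adjuster 364/953 = 38.2% → the senior adjuster
Neither sweeps: the in-house team wins 1 of 3 groups, the senior adjuster wins 2. The senior adjuster wins overall but not every group — no Simpson reversal.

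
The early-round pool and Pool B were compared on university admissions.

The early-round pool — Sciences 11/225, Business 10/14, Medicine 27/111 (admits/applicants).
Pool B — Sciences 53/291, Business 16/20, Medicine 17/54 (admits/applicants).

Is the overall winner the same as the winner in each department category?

Yes

Sciences: the early-round pool 11/225 = 4.9%, Pool B 53/291 = 18.2% → Pool B
Business: the early-round pool 10/14 = 71.4%, Pool B 16/20 = 80.0% → Pool B
Medicine: the early-round pool 27/111 = 24.3%, Pool B 17/54 = 31.5% → Pool B
Overall: the early-round pool 48/350 = 13.7%, Pool B 86/365 = 23.6% → Pool B
Pool B wins overall and in every department group — no reversal.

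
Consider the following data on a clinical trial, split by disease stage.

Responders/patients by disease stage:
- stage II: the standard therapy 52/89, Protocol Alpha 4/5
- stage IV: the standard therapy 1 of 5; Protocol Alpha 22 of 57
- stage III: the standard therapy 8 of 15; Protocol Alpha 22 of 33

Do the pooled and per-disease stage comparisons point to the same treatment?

No

Stage II: the standard therapy 52/89 = 58.4%, Protocol Alpha 4/5 = 80.0% → Protocol Alpha
Stage IV: the standard therapy 1/5 = 20.0%, Protocol Alpha 22/57 = 38.6% → Protocol Alpha
Stage III: the standard therapy 8/15 = 53.3%, Protocol Alpha 22/33 = 66.7% → Protocol Alpha
Overall: the standard therapy 61/109 = 56.0%, Protocol Alpha 48/95 = 50.5% → the standard therapy
Protocol Alpha wins each disease group but the standard therapy wins overall — the comparison reverses. Protocol Alpha's patients skew toward stage IV, which has a lower base rate.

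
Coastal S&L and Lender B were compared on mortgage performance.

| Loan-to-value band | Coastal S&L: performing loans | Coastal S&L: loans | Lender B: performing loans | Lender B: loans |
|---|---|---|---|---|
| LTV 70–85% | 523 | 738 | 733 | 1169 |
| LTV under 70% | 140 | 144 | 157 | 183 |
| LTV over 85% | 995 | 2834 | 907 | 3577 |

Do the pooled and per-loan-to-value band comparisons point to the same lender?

Yes

LTV 70–85%: Coastal S&L 523/738 = 70.9%, Lender B 733/1169 = 62.7% → Coastal S&L
LTV under 70%: Coastal S&L 140/144 = 97.2%, Lender B 157/183 = 85.8% → Coastal S&L
LTV over 85%: Coastal S&L 995/2834 = 35.1%, Lender B 907/3577 = 25.4% → Coastal S&L
Overall: Coastal S&L 1658/3716 = 44.6%, Lender B 1797/4929 = 36.5% → Coastal S&L
Coastal S&L wins overall and in every loan-to-value group — no reversal.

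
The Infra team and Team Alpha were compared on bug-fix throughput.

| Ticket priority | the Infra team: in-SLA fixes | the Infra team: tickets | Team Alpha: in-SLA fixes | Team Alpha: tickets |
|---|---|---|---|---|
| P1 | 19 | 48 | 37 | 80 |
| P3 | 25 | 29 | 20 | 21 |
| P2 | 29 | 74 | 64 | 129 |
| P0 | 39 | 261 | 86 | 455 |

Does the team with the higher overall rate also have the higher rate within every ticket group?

Yes

P1: the Infra team 19/48 = 39.6%, Team Alpha 37/80 = 46.2% → Team Alpha
P3: the Infra team 25/29 = 86.2%, Team Alpha 20/21 = 95.2% → Team Alpha
P2: the Infra team 29/74 = 39.2%, Team Alpha 64/129 = 49.6% → Team Alpha
P0: the Infra team 39/261 = 14.9%, Team Alpha 86/455 = 18.9% → Team Alpha
Overall: the Infra team 112/412 = 27.2%, Team Alpha 207/685 = 30.2% → Team Alpha
Team Alpha wins overall and in every ticket group — no reversal.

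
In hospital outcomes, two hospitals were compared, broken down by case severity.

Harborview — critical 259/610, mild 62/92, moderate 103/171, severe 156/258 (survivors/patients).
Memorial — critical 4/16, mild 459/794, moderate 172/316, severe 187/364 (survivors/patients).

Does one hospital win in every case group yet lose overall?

Critical: Harborview 259/610 = 42.5%, Memorial 4/16 = 25.0% → Harborview
Mild: Harborview 62/92 = 67.4%, Memorial 459/794 = 57.8% → Harborview
Moderate: Harborview 103/171 = 60.2%, Memorial 172/316 = 54.4% → Harborview
Severe: Harborview 156/258 = 60.5%, Memorial 187/364 = 51.4% → Harborview
Overall: Harborview 580/1131 = 51.3%, Memorial 822/1490 = 55.2% → Memorial
Harborview wins each case group but Memorial wins overall — the comparison reverses. Harborview's patients skew toward critical, which has a lower base rate.

Yes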